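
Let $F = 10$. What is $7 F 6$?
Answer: $420$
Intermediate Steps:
$7 F 6 = 7 \cdot 10 \cdot 6 = 70 \cdot 6 = 420$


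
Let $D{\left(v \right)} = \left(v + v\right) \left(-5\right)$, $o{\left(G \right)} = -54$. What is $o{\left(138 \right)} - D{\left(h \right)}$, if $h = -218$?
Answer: $-2234$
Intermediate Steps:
$D{\left(v \right)} = - 10 v$ ($D{\left(v \right)} = 2 v \left(-5\right) = - 10 v$)
$o{\left(138 \right)} - D{\left(h \right)} = -54 - \left(-10\right) \left(-218\right) = -54 - 2180 = -2234$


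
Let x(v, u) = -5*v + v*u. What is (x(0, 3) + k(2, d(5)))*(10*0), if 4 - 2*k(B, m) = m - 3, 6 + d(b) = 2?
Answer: 0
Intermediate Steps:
d(b) = -4 (d(b) = -6 + 2 = -4)
x(v, u) = -5*v + u*v
k(B, m) = 7/2 - m/2 (k(B, m) = 2 - (m - 3)/2 = 2 - (-3 + m)/2 = 2 + (3/2 - m/2) = 7/2 - m/2)
(x(0, 3) + k(2, d(5)))*(10*0) = (0*(-5 + 3) + (7/2 - ½*(-4)))*(10*0) = (0*(-2) + (7/2 + 2))*0 = (0 + 11/2)*0 = (11/2)*0 = 0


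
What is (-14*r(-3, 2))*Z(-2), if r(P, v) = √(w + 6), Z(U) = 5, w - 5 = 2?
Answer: -70*√13 ≈ -252.39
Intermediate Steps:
w = 7 (w = 5 + 2 = 7)
r(P, v) = √13 (r(P, v) = √(7 + 6) = √13)
(-14*r(-3, 2))*Z(-2) = -14*√13*5 = -70*√13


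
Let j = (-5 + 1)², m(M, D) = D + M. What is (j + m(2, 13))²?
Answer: 961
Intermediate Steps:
j = 16 (j = (-4)² = 16)
(j + m(2, 13))² = (16 + (13 + 2))² = (16 + 15)² = 31² = 961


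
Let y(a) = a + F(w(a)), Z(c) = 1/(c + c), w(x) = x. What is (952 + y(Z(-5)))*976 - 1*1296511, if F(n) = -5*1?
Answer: -1861683/5 ≈ -3.7234e+5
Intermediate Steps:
Z(c) = 1/(2*c)
F(n) = -5
y(a) = -5 + a (y(a) = a - 5 = -5 + a)
(952 + y(Z(-5)))*976 - 1*1296511 = (952 + (-5 + (½)/(-5)))*976 - 1*1296511 = (952 + (-5 + (½)*(-⅕)))*976 - 1296511 = (952 + (-5 - ⅒))*976 - 1296511 = (952 - 51/10)*976 - 1296511 = (9469/10)*976 - 1296511 = 4620872/5 - 1296511 = -1861683/5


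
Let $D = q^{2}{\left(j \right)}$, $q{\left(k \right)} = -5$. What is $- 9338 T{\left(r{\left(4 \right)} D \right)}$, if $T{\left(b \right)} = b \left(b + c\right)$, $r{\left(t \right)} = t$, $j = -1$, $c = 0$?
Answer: $-93380000$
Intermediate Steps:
$D = 25$ ($D = \left(-5\right)^{2} = 25$)
$T{\left(b \right)} = b^{2}$ ($T{\left(b \right)} = b \left(b + 0\right) = b b = b^{2}$)
$- 9338 T{\left(r{\left(4 \right)} D \right)} = - 9338 \left(4 \cdot 25\right)^{2} = - 9338 \cdot 100^{2} = \left(-9338\right) 10000 = -93380000$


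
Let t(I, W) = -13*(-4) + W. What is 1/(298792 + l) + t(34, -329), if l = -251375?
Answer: -13134508/47417 ≈ -277.00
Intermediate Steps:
t(I, W) = 52 + W
1/(298792 + l) + t(34, -329) = 1/(298792 - 251375) + (52 - 329) = 1/47417 - 277 = -13134508/47417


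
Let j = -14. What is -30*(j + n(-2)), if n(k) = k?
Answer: 480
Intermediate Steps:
-30*(j + n(-2)) = -30*(-14 - 2) = -30*(-16) = 480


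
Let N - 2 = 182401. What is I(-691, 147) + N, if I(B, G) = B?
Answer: 181712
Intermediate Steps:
N = 182403 (N = 2 + 182401 = 182403)
I(-691, 147) + N = -691 + 182403 = 181712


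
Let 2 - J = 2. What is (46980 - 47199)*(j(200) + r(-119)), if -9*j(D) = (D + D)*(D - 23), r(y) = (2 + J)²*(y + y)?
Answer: 1931288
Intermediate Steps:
J = 0 (J = 2 - 1*2 = 2 - 2 = 0)
r(y) = 8*y (r(y) = (2 + 0)²*(y + y) = 2²*(2*y) = 4*(2*y) = 8*y)
j(D) = -2*D*(-23 + D)/9 (j(D) = -(D + D)*(D - 23)/9 = -2*D*(-23 + D)/9)
(46980 - 47199)*(j(200) + r(-119)) = (46980 - 47199)*((2/9)*200*(23 - 1*200) + 8*(-119)) = -219*((2/9)*200*(23 - 200) - 952) = -219*((2/9)*200*(-177) - 952) = -219*(-23600/3 - 952) = -219*(-26456/3) = 1931288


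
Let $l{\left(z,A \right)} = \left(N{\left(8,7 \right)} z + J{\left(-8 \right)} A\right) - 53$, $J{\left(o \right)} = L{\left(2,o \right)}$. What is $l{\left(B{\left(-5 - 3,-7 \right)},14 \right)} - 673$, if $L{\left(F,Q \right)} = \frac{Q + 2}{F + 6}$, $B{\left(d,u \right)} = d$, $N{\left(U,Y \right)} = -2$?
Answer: $- \frac{1441}{2} \approx -720.5$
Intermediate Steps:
$L{\left(F,Q \right)} = \frac{2 + Q}{6 + F}$
$J{\left(o \right)} = \frac{1}{4} + \frac{o}{8}$ ($J{\left(o \right)} = \frac{2 + o}{6 + 2} = \frac{2 + o}{8} = \frac{1}{4} + \frac{o}{8}$)
$l{\left(z,A \right)} = -53 - 2 z - \frac{3 A}{4}$ ($l{\left(z,A \right)} = \left(- 2 z + \left(\frac{1}{4} + \frac{1}{8} \left(-8\right)\right) A\right) - 53 = \left(- 2 z + \left(\frac{1}{4} - 1\right) A\right) - 53 = \left(- 2 z - \frac{3 A}{4}\right) - 53 = -53 - 2 z - \frac{3 A}{4}$)
$l{\left(B{\left(-5 - 3,-7 \right)},14 \right)} - 673 = \left(-53 - 2 \left(-5 - 3\right) - \frac{21}{2}\right) - 673 = \left(-53 - -16 - \frac{21}{2}\right) - 673 = \left(-53 + 16 - \frac{21}{2}\right) - 673 = - \frac{95}{2} - 673 = - \frac{1441}{2}$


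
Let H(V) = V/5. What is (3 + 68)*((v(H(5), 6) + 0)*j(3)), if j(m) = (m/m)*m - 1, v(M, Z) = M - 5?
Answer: -568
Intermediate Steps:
H(V) = V/5 (H(V) = V*(1/5) = V/5)
v(M, Z) = -5 + M
j(m) = -1 + m (j(m) = 1*m - 1 = m - 1 = -1 + m)
(3 + 68)*((v(H(5), 6) + 0)*j(3)) = (3 + 68)*(((-5 + (1/5)*5) + 0)*(-1 + 3)) = 71*(((-5 + 1) + 0)*2) = 71*((-4 + 0)*2) = 71*(-4*2) = 71*(-8) = -568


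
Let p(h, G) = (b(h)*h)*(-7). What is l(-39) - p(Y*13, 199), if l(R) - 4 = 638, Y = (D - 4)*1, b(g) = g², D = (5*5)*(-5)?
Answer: -33013929489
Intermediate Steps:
D = -125 (D = 25*(-5) = -125)
Y = -129 (Y = (-125 - 4)*1 = -129*1 = -129)
p(h, G) = -7*h³ (p(h, G) = (h²*h)*(-7) = h³*(-7) = -7*h³)
l(R) = 642 (l(R) = 4 + 638 = 642)
l(-39) - p(Y*13, 199) = 642 - (-7)*(-129*13)³ = 642 - (-7)*(-1677)³ = 642 - (-7)*(-4716275733) = 642 - 1*33013930131 = 642 - 33013930131 = -33013929489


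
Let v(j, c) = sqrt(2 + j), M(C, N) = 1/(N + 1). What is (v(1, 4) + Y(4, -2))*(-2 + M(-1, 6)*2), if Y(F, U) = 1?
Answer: -12/7 - 12*sqrt(3)/7 ≈ -4.6835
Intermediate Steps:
M(C, N) = 1/(1 + N)
(v(1, 4) + Y(4, -2))*(-2 + M(-1, 6)*2) = (sqrt(2 + 1) + 1)*(-2 + 2/(1 + 6)) = (sqrt(3) + 1)*(-2 + 2/7) = (1 + sqrt(3))*(-2 + (1/7)*2) = (1 + sqrt(3))*(-2 + 2/7) = (1 + sqrt(3))*(-12/7) = -12/7 - 12*sqrt(3)/7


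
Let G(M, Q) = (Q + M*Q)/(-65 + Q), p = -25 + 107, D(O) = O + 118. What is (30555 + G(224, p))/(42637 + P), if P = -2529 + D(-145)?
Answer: 537885/681377 ≈ 0.78941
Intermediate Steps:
D(O) = 118 + O
P = -2556 (P = -2529 + (118 - 145) = -2529 - 27 = -2556)
p = 82
G(M, Q) = (Q + M*Q)/(-65 + Q)
(30555 + G(224, p))/(42637 + P) = (30555 + 82*(1 + 224)/(-65 + 82))/(42637 - 2556) = (30555 + 82*225/17)/40081 = (30555 + 82*(1/17)*225)*(1/40081) = (30555 + 18450/17)*(1/40081) = (537885/17)*(1/40081) = 537885/681377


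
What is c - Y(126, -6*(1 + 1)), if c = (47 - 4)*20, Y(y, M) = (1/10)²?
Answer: 85999/100 ≈ 859.99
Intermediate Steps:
Y(y, M) = 1/100 (Y(y, M) = (⅒)² = 1/100)
c = 860 (c = 43*20 = 860)
c - Y(126, -6*(1 + 1)) = 860 - 1*1/100 = 860 - 1/100 = 85999/100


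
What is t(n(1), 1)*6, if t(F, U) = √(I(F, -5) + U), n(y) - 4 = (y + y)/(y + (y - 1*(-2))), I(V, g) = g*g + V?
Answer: 3*√122 ≈ 33.136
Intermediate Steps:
I(V, g) = V + g² (I(V, g) = g² + V = V + g²)
n(y) = 4 + 2*y/(2 + 2*y) (n(y) = 4 + (y + y)/(y + (y - 1*(-2))) = 4 + (2*y)/(y + (y + 2)) = 4 + (2*y)/(y + (2 + y)) = 4 + (2*y)/(2 + 2*y) = 4 + 2*y/(2 + 2*y))
t(F, U) = √(25 + F + U) (t(F, U) = √((F + (-5)²) + U) = √((F + 25) + U) = √((25 + F) + U) = √(25 + F + U))
t(n(1), 1)*6 = √(25 + (4 + 5*1)/(1 + 1) + 1)*6 = √(25 + (4 + 5)/2 + 1)*6 = √(25 + (½)*9 + 1)*6 = √(25 + 9/2 + 1)*6 = √(61/2)*6 = (√122/2)*6 = 3*√122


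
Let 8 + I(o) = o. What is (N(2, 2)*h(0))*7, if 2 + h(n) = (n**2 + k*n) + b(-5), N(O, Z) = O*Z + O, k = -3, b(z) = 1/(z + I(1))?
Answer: -175/2 ≈ -87.500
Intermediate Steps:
I(o) = -8 + o
b(z) = 1/(-7 + z) (b(z) = 1/(z + (-8 + 1)) = 1/(z - 7) = 1/(-7 + z))
N(O, Z) = O + O*Z
h(n) = -25/12 + n**2 - 3*n (h(n) = -2 + ((n**2 - 3*n) + 1/(-7 - 5)) = -2 + ((n**2 - 3*n) + 1/(-12)) = -2 + ((n**2 - 3*n) - 1/12) = -2 + (-1/12 + n**2 - 3*n) = -25/12 + n**2 - 3*n)
(N(2, 2)*h(0))*7 = ((2*(1 + 2))*(-25/12 + 0**2 - 3*0))*7 = ((2*3)*(-25/12 + 0 + 0))*7 = (6*(-25/12))*7 = -25/2*7 = -175/2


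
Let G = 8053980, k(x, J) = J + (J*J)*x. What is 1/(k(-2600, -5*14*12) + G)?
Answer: -1/1826506860 ≈ -5.4749e-10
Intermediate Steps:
k(x, J) = J + x*J² (k(x, J) = J + J²*x = J + x*J²)
1/(k(-2600, -5*14*12) + G) = 1/((-5*14*12)*(1 + (-5*14*12)*(-2600)) + 8053980) = 1/((-70*12)*(1 - 70*12*(-2600)) + 8053980) = 1/(-840*(1 - 840*(-2600)) + 8053980) = 1/(-840*(1 + 2184000) + 8053980) = 1/(-840*2184001 + 8053980) = 1/(-1834560840 + 8053980) = 1/(-1826506860) = -1/1826506860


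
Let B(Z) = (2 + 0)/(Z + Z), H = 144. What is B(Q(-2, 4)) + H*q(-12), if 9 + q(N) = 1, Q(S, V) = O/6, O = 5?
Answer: -5754/5 ≈ -1150.8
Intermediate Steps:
Q(S, V) = ⅚ (Q(S, V) = 5/6 = 5*(⅙) = ⅚)
B(Z) = 1/Z (B(Z) = 2/((2*Z)) = 2*(1/(2*Z)) = 1/Z)
q(N) = -8 (q(N) = -9 + 1 = -8)
B(Q(-2, 4)) + H*q(-12) = 1/(⅚) + 144*(-8) = 6/5 - 1152 = -5754/5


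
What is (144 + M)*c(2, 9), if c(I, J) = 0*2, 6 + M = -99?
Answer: 0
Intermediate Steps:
M = -105 (M = -6 - 99 = -105)
c(I, J) = 0
(144 + M)*c(2, 9) = (144 - 105)*0 = 39*0 = 0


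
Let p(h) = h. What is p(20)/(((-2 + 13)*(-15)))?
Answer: -4/33 ≈ -0.12121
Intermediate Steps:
p(20)/(((-2 + 13)*(-15))) = 20/(((-2 + 13)*(-15))) = 20/((11*(-15))) = 20/(-165) = 20*(-1/165) = -4/33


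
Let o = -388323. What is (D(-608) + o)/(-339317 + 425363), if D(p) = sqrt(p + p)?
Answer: -129441/28682 + 4*I*sqrt(19)/43023 ≈ -4.513 + 0.00040526*I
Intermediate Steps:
D(p) = sqrt(2)*sqrt(p) (D(p) = sqrt(2*p) = sqrt(2)*sqrt(p))
(D(-608) + o)/(-339317 + 425363) = (sqrt(2)*sqrt(-608) - 388323)/(-339317 + 425363) = (sqrt(2)*(4*I*sqrt(38)) - 388323)/86046 = (8*I*sqrt(19) - 388323)*(1/86046) = (-388323 + 8*I*sqrt(19))*(1/86046) = -129441/28682 + 4*I*sqrt(19)/43023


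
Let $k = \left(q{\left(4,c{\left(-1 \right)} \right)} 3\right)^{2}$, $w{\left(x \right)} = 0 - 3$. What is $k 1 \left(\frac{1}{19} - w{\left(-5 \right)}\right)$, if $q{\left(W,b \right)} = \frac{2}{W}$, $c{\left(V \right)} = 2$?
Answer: $\frac{261}{38} \approx 6.8684$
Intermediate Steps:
$w{\left(x \right)} = -3$ ($w{\left(x \right)} = 0 - 3 = -3$)
$k = \frac{9}{4}$ ($k = \left(\frac{2}{4} \cdot 3\right)^{2} = \left(2 \cdot \frac{1}{4} \cdot 3\right)^{2} = \left(\frac{1}{2} \cdot 3\right)^{2} = \left(\frac{3}{2}\right)^{2} = \frac{9}{4} \approx 2.25$)
$k 1 \left(\frac{1}{19} - w{\left(-5 \right)}\right) = \frac{9}{4} \cdot 1 \left(\frac{1}{19} - -3\right) = \frac{9 \left(\frac{1}{19} + 3\right)}{4} = \frac{9}{4} \cdot \frac{58}{19} = \frac{261}{38}$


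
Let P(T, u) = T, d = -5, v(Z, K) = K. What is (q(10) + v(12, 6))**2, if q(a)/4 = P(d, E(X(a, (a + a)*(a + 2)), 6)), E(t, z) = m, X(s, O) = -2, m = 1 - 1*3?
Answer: 196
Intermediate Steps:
m = -2 (m = 1 - 3 = -2)
E(t, z) = -2
q(a) = -20 (q(a) = 4*(-5) = -20)
(q(10) + v(12, 6))**2 = (-20 + 6)**2 = (-14)**2 = 196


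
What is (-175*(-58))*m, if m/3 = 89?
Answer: 2710050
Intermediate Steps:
m = 267 (m = 3*89 = 267)
(-175*(-58))*m = -175*(-58)*267 = 10150*267 = 2710050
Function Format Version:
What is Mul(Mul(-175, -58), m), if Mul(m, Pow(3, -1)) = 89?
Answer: 2710050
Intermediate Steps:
m = 267 (m = Mul(3, 89) = 267)
Mul(Mul(-175, -58), m) = Mul(Mul(-175, -58), 267) = Mul(10150, 267) = 2710050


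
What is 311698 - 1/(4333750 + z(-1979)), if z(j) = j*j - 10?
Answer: 2571564917337/8250181 ≈ 3.1170e+5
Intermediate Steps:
z(j) = -10 + j² (z(j) = j² - 10 = -10 + j²)
311698 - 1/(4333750 + z(-1979)) = 311698 - 1/(4333750 + (-10 + (-1979)²)) = 311698 - 1/(4333750 + (-10 + 3916441)) = 311698 - 1/(4333750 + 3916431) = 311698 - 1/8250181 = 2571564917337/8250181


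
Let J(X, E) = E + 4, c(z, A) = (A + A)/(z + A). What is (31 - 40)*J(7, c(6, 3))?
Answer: -42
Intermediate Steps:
c(z, A) = 2*A/(A + z) (c(z, A) = (2*A)/(A + z) = 2*A/(A + z))
J(X, E) = 4 + E
(31 - 40)*J(7, c(6, 3)) = (31 - 40)*(4 + 2*3/(3 + 6)) = -9*(4 + 2*3/9) = -9*(4 + 2*3*(1/9)) = -9*(4 + 2/3) = -9*14/3 = -42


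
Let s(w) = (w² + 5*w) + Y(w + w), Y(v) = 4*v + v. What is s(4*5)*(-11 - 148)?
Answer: -111300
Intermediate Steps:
Y(v) = 5*v
s(w) = w² + 15*w (s(w) = (w² + 5*w) + 5*(w + w) = (w² + 5*w) + 5*(2*w) = (w² + 5*w) + 10*w = w² + 15*w)
s(4*5)*(-11 - 148) = ((4*5)*(15 + 4*5))*(-11 - 148) = (20*(15 + 20))*(-159) = (20*35)*(-159) = 700*(-159) = -111300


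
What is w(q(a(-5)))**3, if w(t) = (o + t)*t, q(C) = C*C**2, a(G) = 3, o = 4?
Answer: 586376253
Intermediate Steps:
q(C) = C**3
w(t) = t*(4 + t) (w(t) = (4 + t)*t = t*(4 + t))
w(q(a(-5)))**3 = (3**3*(4 + 3**3))**3 = (27*(4 + 27))**3 = (27*31)**3 = 837**3 = 586376253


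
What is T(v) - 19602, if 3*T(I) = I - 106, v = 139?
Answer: -19591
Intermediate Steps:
T(I) = -106/3 + I/3 (T(I) = (I - 106)/3 = (-106 + I)/3 = -106/3 + I/3)
T(v) - 19602 = (-106/3 + (⅓)*139) - 19602 = (-106/3 + 139/3) - 19602 = 11 - 19602 = -19591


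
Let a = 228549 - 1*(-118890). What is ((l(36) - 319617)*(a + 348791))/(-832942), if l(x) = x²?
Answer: 110812314915/416471 ≈ 2.6607e+5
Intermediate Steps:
a = 347439 (a = 228549 + 118890 = 347439)
((l(36) - 319617)*(a + 348791))/(-832942) = ((36² - 319617)*(347439 + 348791))/(-832942) = ((1296 - 319617)*696230)*(-1/832942) = -318321*696230*(-1/832942) = -221624629830*(-1/832942) = 110812314915/416471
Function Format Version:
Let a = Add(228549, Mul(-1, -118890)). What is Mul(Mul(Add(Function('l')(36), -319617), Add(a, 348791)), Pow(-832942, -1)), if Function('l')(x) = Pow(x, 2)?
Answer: Rational(110812314915, 416471) ≈ 2.6607e+5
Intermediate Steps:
a = 347439 (a = Add(228549, 118890) = 347439)
Mul(Mul(Add(Function('l')(36), -319617), Add(a, 348791)), Pow(-832942, -1)) = Mul(Mul(Add(Pow(36, 2), -319617), Add(347439, 348791)), Pow(-832942, -1)) = Mul(Mul(Add(1296, -319617), 696230), Rational(-1, 832942)) = Mul(Mul(-318321, 696230), Rational(-1, 832942)) = Mul(-221624629830, Rational(-1, 832942)) = Rational(110812314915, 416471)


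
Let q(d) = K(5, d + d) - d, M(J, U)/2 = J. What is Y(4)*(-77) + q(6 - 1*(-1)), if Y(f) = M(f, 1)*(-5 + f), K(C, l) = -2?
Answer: 607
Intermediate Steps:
M(J, U) = 2*J
Y(f) = 2*f*(-5 + f) (Y(f) = (2*f)*(-5 + f) = 2*f*(-5 + f))
q(d) = -2 - d
Y(4)*(-77) + q(6 - 1*(-1)) = (2*4*(-5 + 4))*(-77) + (-2 - (6 - 1*(-1))) = (2*4*(-1))*(-77) + (-2 - (6 + 1)) = -8*(-77) + (-2 - 1*7) = 616 + (-2 - 7) = 616 - 9 = 607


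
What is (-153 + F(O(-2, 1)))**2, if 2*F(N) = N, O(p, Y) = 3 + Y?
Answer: 22801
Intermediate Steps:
F(N) = N/2
(-153 + F(O(-2, 1)))**2 = (-153 + (3 + 1)/2)**2 = (-153 + (1/2)*4)**2 = (-153 + 2)**2 = (-151)**2 = 22801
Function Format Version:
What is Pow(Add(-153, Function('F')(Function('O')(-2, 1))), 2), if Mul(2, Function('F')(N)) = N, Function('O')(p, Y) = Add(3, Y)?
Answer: 22801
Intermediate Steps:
Function('F')(N) = Mul(Rational(1, 2), N)
Pow(Add(-153, Function('F')(Function('O')(-2, 1))), 2) = Pow(Add(-153, Mul(Rational(1, 2), Add(3, 1))), 2) = Pow(Add(-153, Mul(Rational(1, 2), 4)), 2) = Pow(Add(-153, 2), 2) = Pow(-151, 2) = 22801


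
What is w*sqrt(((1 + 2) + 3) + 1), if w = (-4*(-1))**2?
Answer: 16*sqrt(7) ≈ 42.332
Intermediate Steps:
w = 16 (w = 4**2 = 16)
w*sqrt(((1 + 2) + 3) + 1) = 16*sqrt(((1 + 2) + 3) + 1) = 16*sqrt((3 + 3) + 1) = 16*sqrt(6 + 1) = 16*sqrt(7)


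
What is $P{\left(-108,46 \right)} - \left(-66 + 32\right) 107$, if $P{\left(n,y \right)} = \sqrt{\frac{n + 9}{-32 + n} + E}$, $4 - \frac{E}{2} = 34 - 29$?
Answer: $3638 + \frac{i \sqrt{6335}}{70} \approx 3638.0 + 1.137 i$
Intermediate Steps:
$E = -2$ ($E = 8 - 2 \left(34 - 29\right) = 8 - 10 = -2$)
$P{\left(n,y \right)} = \sqrt{-2 + \frac{9 + n}{-32 + n}}$ ($P{\left(n,y \right)} = \sqrt{\frac{n + 9}{-32 + n} - 2} = \sqrt{\frac{9 + n}{-32 + n} - 2} = \sqrt{-2 + \frac{9 + n}{-32 + n}}$)
$P{\left(-108,46 \right)} - \left(-66 + 32\right) 107 = \sqrt{\frac{73 - -108}{-32 - 108}} - \left(-66 + 32\right) 107 = \sqrt{\frac{73 + 108}{-140}} - \left(-34\right) 107 = \sqrt{\left(- \frac{1}{140}\right) 181} - -3638 = \sqrt{- \frac{181}{140}} + 3638 = \frac{i \sqrt{6335}}{70} + 3638 = 3638 + \frac{i \sqrt{6335}}{70}$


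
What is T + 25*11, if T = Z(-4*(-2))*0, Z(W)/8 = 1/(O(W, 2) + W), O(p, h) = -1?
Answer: 275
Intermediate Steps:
Z(W) = 8/(-1 + W)
T = 0 (T = (8/(-1 - 4*(-2)))*0 = (8/(-1 + 8))*0 = (8/7)*0 = 0)
T + 25*11 = 0 + 25*11 = 0 + 275 = 275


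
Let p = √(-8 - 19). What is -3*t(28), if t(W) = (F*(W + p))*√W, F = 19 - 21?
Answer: 336*√7 + 36*I*√21 ≈ 888.97 + 164.97*I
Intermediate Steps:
p = 3*I*√3 (p = √(-27) = 3*I*√3 ≈ 5.1962*I)
F = -2
t(W) = √W*(-2*W - 6*I*√3) (t(W) = (-2*(W + 3*I*√3))*√W = (-2*W - 6*I*√3)*√W = √W*(-2*W - 6*I*√3))
-3*t(28) = -6*√28*(-1*28 - 3*I*√3) = -6*2*√7*(-28 - 3*I*√3) = -12*√7*(-28 - 3*I*√3)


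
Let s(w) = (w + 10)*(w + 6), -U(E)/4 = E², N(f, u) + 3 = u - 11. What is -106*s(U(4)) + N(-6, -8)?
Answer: -332014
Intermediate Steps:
N(f, u) = -14 + u (N(f, u) = -3 + (u - 11) = -3 + (-11 + u) = -14 + u)
U(E) = -4*E²
s(w) = (6 + w)*(10 + w) (s(w) = (10 + w)*(6 + w) = (6 + w)*(10 + w))
-106*s(U(4)) + N(-6, -8) = -106*(60 + (-4*4²)² + 16*(-4*4²)) + (-14 - 8) = -106*(60 + (-4*16)² + 16*(-4*16)) - 22 = -106*(60 + (-64)² + 16*(-64)) - 22 = -106*(60 + 4096 - 1024) - 22 = -106*3132 - 22 = -331992 - 22 = -332014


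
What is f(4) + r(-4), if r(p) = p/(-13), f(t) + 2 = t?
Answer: 30/13 ≈ 2.3077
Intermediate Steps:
f(t) = -2 + t
r(p) = -p/13 (r(p) = p*(-1/13) = -p/13)
f(4) + r(-4) = (-2 + 4) - 1/13*(-4) = 2 + 4/13 = 30/13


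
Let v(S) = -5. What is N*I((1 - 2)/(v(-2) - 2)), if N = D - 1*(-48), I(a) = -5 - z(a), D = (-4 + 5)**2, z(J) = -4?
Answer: -49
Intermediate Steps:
D = 1 (D = 1**2 = 1)
I(a) = -1 (I(a) = -5 - 1*(-4) = -5 + 4 = -1)
N = 49 (N = 1 - 1*(-48) = 1 + 48 = 49)
N*I((1 - 2)/(v(-2) - 2)) = 49*(-1) = -49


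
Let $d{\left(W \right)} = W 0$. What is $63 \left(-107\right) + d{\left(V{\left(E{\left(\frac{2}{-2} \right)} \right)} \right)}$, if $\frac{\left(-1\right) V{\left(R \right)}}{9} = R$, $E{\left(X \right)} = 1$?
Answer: $-6741$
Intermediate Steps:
$V{\left(R \right)} = - 9 R$
$d{\left(W \right)} = 0$
$63 \left(-107\right) + d{\left(V{\left(E{\left(\frac{2}{-2} \right)} \right)} \right)} = 63 \left(-107\right) + 0 = -6741 + 0 = -6741$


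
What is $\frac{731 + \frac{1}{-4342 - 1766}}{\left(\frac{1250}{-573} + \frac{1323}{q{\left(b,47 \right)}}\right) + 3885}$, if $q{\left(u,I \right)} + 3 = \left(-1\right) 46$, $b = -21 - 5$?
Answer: $\frac{852804877}{4498305824} \approx 0.18958$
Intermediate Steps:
$b = -26$ ($b = -21 - 5 = -26$)
$q{\left(u,I \right)} = -49$ ($q{\left(u,I \right)} = -3 - 46 = -49$)
$\frac{731 + \frac{1}{-4342 - 1766}}{\left(\frac{1250}{-573} + \frac{1323}{q{\left(b,47 \right)}}\right) + 3885} = \frac{731 + \frac{1}{-4342 - 1766}}{\left(\frac{1250}{-573} + \frac{1323}{-49}\right) + 3885} = \frac{731 + \frac{1}{-6108}}{\left(1250 \left(- \frac{1}{573}\right) + 1323 \left(- \frac{1}{49}\right)\right) + 3885} = \frac{731 - \frac{1}{6108}}{\left(- \frac{1250}{573} - 27\right) + 3885} = \frac{4464947}{6108 \left(- \frac{16721}{573} + 3885\right)} = \frac{4464947}{6108 \cdot \frac{2209384}{573}} = \frac{4464947}{6108} \cdot \frac{573}{2209384} = \frac{852804877}{4498305824}$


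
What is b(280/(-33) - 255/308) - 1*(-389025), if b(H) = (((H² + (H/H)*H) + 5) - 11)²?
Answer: 287290965909496201/728933458176 ≈ 3.9413e+5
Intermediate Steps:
b(H) = (-6 + H + H²)² (b(H) = (((H² + 1*H) + 5) - 11)² = (((H² + H) + 5) - 11)² = (((H + H²) + 5) - 11)² = ((5 + H + H²) - 11)² = (-6 + H + H²)²)
b(280/(-33) - 255/308) - 1*(-389025) = (-6 + (280/(-33) - 255/308) + (280/(-33) - 255/308)²)² - 1*(-389025) = (-6 + (280*(-1/33) - 255*1/308) + (280*(-1/33) - 255*1/308)²)² + 389025 = (-6 + (-280/33 - 255/308) + (-280/33 - 255/308)²)² + 389025 = (-6 - 8605/924 + (-8605/924)²)² + 389025 = (-6 - 8605/924 + 74046025/853776)² + 389025 = (60972349/853776)² + 389025 = 3717627342577801/728933458176 + 389025 = 287290965909496201/728933458176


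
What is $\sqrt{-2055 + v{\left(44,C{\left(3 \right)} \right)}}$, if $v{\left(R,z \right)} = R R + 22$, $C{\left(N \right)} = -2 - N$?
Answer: $i \sqrt{97} \approx 9.8489 i$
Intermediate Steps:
$v{\left(R,z \right)} = 22 + R^{2}$ ($v{\left(R,z \right)} = R^{2} + 22 = 22 + R^{2}$)
$\sqrt{-2055 + v{\left(44,C{\left(3 \right)} \right)}} = \sqrt{-2055 + \left(22 + 44^{2}\right)} = \sqrt{-2055 + \left(22 + 1936\right)} = \sqrt{-2055 + 1958} = \sqrt{-97} = i \sqrt{97}$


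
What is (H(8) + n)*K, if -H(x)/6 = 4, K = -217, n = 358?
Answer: -72478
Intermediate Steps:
H(x) = -24 (H(x) = -6*4 = -24)
(H(8) + n)*K = (-24 + 358)*(-217) = 334*(-217) = -72478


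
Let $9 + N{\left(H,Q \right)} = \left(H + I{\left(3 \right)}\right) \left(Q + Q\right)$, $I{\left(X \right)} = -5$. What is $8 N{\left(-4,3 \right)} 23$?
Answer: $-11592$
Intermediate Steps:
$N{\left(H,Q \right)} = -9 + 2 Q \left(-5 + H\right)$ ($N{\left(H,Q \right)} = -9 + \left(H - 5\right) \left(Q + Q\right) = -9 + \left(-5 + H\right) 2 Q = -9 + 2 Q \left(-5 + H\right)$)
$8 N{\left(-4,3 \right)} 23 = 8 \left(-9 - 30 + 2 \left(-4\right) 3\right) 23 = 8 \left(-9 - 30 - 24\right) 23 = 8 \left(-63\right) 23 = \left(-504\right) 23 = -11592$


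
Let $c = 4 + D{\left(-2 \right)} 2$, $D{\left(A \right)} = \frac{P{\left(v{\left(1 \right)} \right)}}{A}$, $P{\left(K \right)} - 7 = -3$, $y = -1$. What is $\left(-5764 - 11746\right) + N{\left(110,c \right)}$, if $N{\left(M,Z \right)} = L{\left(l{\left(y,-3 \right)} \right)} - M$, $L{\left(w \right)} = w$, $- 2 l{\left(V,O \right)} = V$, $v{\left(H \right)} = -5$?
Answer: $- \frac{35239}{2} \approx -17620.0$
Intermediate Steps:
$P{\left(K \right)} = 4$ ($P{\left(K \right)} = 7 - 3 = 4$)
$D{\left(A \right)} = \frac{4}{A}$
$l{\left(V,O \right)} = - \frac{V}{2}$
$c = 0$ ($c = 4 + \frac{4}{-2} \cdot 2 = 4 + 4 \left(- \frac{1}{2}\right) 2 = 4 - 4 = 0$)
$N{\left(M,Z \right)} = \frac{1}{2} - M$ ($N{\left(M,Z \right)} = \left(- \frac{1}{2}\right) \left(-1\right) - M = \frac{1}{2} - M$)
$\left(-5764 - 11746\right) + N{\left(110,c \right)} = \left(-5764 - 11746\right) + \left(\frac{1}{2} - 110\right) = -17510 + \left(\frac{1}{2} - 110\right) = -17510 - \frac{219}{2} = - \frac{35239}{2}$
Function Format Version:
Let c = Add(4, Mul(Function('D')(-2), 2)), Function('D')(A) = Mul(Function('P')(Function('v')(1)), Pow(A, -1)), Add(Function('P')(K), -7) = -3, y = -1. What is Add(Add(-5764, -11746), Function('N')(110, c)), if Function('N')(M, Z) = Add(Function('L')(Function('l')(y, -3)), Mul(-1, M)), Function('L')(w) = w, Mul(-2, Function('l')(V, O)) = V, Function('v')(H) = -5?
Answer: Rational(-35239, 2) ≈ -17620.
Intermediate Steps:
Function('P')(K) = 4 (Function('P')(K) = Add(7, -3) = 4)
Function('D')(A) = Mul(4, Pow(A, -1))
Function('l')(V, O) = Mul(Rational(-1, 2), V)
c = 0 (c = Add(4, Mul(Mul(4, Pow(-2, -1)), 2)) = Add(4, Mul(Mul(4, Rational(-1, 2)), 2)) = Add(4, Mul(-2, 2)) = Add(4, -4) = 0)
Function('N')(M, Z) = Add(Rational(1, 2), Mul(-1, M)) (Function('N')(M, Z) = Add(Mul(Rational(-1, 2), -1), Mul(-1, M)) = Add(Rational(1, 2), Mul(-1, M)))
Add(Add(-5764, -11746), Function('N')(110, c)) = Add(Add(-5764, -11746), Add(Rational(1, 2), Mul(-1, 110))) = Add(-17510, Add(Rational(1, 2), -110)) = Add(-17510, Rational(-219, 2)) = Rational(-35239, 2)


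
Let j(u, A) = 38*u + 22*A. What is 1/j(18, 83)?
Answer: 1/2510 ≈ 0.00039841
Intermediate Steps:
j(u, A) = 22*A + 38*u
1/j(18, 83) = 1/(22*83 + 38*18) = 1/(1826 + 684) = 1/2510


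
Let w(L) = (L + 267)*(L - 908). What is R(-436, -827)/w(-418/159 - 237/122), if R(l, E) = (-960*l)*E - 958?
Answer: 130250183494627512/90113891780981 ≈ 1445.4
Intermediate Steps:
R(l, E) = -958 - 960*E*l (R(l, E) = -960*E*l - 958 = -958 - 960*E*l)
w(L) = (-908 + L)*(267 + L) (w(L) = (267 + L)*(-908 + L) = (-908 + L)*(267 + L))
R(-436, -827)/w(-418/159 - 237/122) = (-958 - 960*(-827)*(-436))/(-242436 + (-418/159 - 237/122)² - 641*(-418/159 - 237/122)) = (-958 - 346149120)/(-242436 + (-418*1/159 - 237*1/122)² - 641*(-418*1/159 - 237*1/122)) = -346150078/(-242436 + (-418/159 - 237/122)² - 641*(-418/159 - 237/122)) = -346150078/(-242436 + (-88679/19398)² - 641*(-88679/19398)) = -346150078/(-242436 + 7863965041/376282404 + 56843239/19398) = -346150078/(-90113891780981/376282404) = -346150078*(-376282404/90113891780981) = 130250183494627512/90113891780981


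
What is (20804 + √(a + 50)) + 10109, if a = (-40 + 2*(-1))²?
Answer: 30913 + √1814 ≈ 30956.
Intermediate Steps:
a = 1764 (a = (-40 - 2)² = (-42)² = 1764)
(20804 + √(a + 50)) + 10109 = (20804 + √(1764 + 50)) + 10109 = (20804 + √1814) + 10109 = 30913 + √1814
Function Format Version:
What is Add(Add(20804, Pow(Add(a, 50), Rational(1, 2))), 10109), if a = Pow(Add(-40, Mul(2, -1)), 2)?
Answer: Add(30913, Pow(1814, Rational(1, 2))) ≈ 30956.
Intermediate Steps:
a = 1764 (a = Pow(Add(-40, -2), 2) = Pow(-42, 2) = 1764)
Add(Add(20804, Pow(Add(a, 50), Rational(1, 2))), 10109) = Add(Add(20804, Pow(Add(1764, 50), Rational(1, 2))), 10109) = Add(Add(20804, Pow(1814, Rational(1, 2))), 10109) = Add(30913, Pow(1814, Rational(1, 2)))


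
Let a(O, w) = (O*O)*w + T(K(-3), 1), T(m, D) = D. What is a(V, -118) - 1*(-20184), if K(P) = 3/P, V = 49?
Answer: -263133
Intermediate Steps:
a(O, w) = 1 + w*O² (a(O, w) = (O*O)*w + 1 = O²*w + 1 = w*O² + 1 = 1 + w*O²)
a(V, -118) - 1*(-20184) = (1 - 118*49²) - 1*(-20184) = (1 - 118*2401) + 20184 = (1 - 283318) + 20184 = -283317 + 20184 = -263133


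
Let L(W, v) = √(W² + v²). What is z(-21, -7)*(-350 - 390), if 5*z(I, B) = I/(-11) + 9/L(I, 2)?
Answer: -3108/11 - 1332*√445/445 ≈ -345.69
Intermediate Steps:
z(I, B) = -I/55 + 9/(5*√(4 + I²)) (z(I, B) = (I/(-11) + 9/(√(I² + 2²)))/5 = (I*(-1/11) + 9/(√(I² + 4)))/5 = (-I/11 + 9/(√(4 + I²)))/5 = (-I/11 + 9/√(4 + I²))/5 = (9/√(4 + I²) - I/11)/5 = -I/55 + 9/(5*√(4 + I²)))
z(-21, -7)*(-350 - 390) = (-1/55*(-21) + 9/(5*√(4 + (-21)²)))*(-350 - 390) = (21/55 + 9/(5*√(4 + 441)))*(-740) = (21/55 + 9/(5*√445))*(-740) = (21/55 + 9*(√445/445)/5)*(-740) = (21/55 + 9*√445/2225)*(-740) = -3108/11 - 1332*√445/445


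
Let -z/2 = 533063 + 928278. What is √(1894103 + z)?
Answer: I*√1028579 ≈ 1014.2*I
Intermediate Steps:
z = -2922682 (z = -2*(533063 + 928278) = -2*1461341 = -2922682)
√(1894103 + z) = √(1894103 - 2922682) = √(-1028579) = I*√1028579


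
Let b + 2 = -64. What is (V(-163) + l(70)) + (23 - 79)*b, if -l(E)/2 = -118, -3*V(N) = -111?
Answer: 3969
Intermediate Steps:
b = -66 (b = -2 - 64 = -66)
V(N) = 37 (V(N) = -⅓*(-111) = 37)
l(E) = 236 (l(E) = -2*(-118) = 236)
(V(-163) + l(70)) + (23 - 79)*b = (37 + 236) + (23 - 79)*(-66) = 273 - 56*(-66) = 273 + 3696 = 3969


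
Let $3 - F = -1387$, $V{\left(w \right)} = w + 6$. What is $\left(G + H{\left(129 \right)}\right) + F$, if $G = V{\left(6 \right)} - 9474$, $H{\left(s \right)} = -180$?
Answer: $-8252$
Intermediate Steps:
$V{\left(w \right)} = 6 + w$
$F = 1390$ ($F = 3 - -1387 = 3 + 1387 = 1390$)
$G = -9462$ ($G = \left(6 + 6\right) - 9474 = 12 - 9474 = -9462$)
$\left(G + H{\left(129 \right)}\right) + F = \left(-9462 - 180\right) + 1390 = -9642 + 1390 = -8252$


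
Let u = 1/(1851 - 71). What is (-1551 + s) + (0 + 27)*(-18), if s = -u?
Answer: -3625861/1780 ≈ -2037.0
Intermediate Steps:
u = 1/1780 ≈ 0.00056180
s = -1/1780 (s = -1*1/1780 = -1/1780 ≈ -0.00056180)
(-1551 + s) + (0 + 27)*(-18) = (-1551 - 1/1780) + (0 + 27)*(-18) = -2760781/1780 + 27*(-18) = -2760781/1780 - 486 = -3625861/1780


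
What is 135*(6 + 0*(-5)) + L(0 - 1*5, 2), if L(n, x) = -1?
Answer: 809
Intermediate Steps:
135*(6 + 0*(-5)) + L(0 - 1*5, 2) = 135*(6 + 0*(-5)) - 1 = 135*(6 + 0) - 1 = 135*6 - 1 = 810 - 1 = 809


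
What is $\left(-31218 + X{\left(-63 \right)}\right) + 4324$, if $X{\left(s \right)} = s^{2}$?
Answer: $-22925$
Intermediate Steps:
$\left(-31218 + X{\left(-63 \right)}\right) + 4324 = \left(-31218 + \left(-63\right)^{2}\right) + 4324 = \left(-31218 + 3969\right) + 4324 = -27249 + 4324 = -22925$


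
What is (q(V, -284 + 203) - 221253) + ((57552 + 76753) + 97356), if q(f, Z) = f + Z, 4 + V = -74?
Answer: 10249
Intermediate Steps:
V = -78 (V = -4 - 74 = -78)
q(f, Z) = Z + f
(q(V, -284 + 203) - 221253) + ((57552 + 76753) + 97356) = (((-284 + 203) - 78) - 221253) + ((57552 + 76753) + 97356) = ((-81 - 78) - 221253) + (134305 + 97356) = (-159 - 221253) + 231661 = -221412 + 231661 = 10249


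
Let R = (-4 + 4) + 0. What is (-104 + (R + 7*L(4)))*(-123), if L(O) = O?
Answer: 9348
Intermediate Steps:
R = 0 (R = 0 + 0 = 0)
(-104 + (R + 7*L(4)))*(-123) = (-104 + (0 + 7*4))*(-123) = (-104 + (0 + 28))*(-123) = (-104 + 28)*(-123) = -76*(-123) = 9348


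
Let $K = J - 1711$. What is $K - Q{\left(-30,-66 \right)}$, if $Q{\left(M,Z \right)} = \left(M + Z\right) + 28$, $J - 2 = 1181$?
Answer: $-460$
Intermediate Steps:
$J = 1183$ ($J = 2 + 1181 = 1183$)
$Q{\left(M,Z \right)} = 28 + M + Z$
$K = -528$ ($K = 1183 - 1711 = -528$)
$K - Q{\left(-30,-66 \right)} = -528 - \left(28 - 30 - 66\right) = -528 - -68 = -528 + 68 = -460$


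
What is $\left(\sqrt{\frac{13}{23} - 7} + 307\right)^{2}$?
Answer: $\frac{2167579}{23} + \frac{1228 i \sqrt{851}}{23} \approx 94243.0 + 1557.5 i$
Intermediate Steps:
$\left(\sqrt{\frac{13}{23} - 7} + 307\right)^{2} = \left(\sqrt{- \frac{148}{23}} + 307\right)^{2} = \left(\frac{2 i \sqrt{851}}{23} + 307\right)^{2} = \left(307 + \frac{2 i \sqrt{851}}{23}\right)^{2}$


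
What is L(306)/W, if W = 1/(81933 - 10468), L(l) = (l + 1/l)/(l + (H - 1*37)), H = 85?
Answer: 6691768205/108324 ≈ 61776.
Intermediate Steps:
L(l) = (l + 1/l)/(48 + l) (L(l) = (l + 1/l)/(l + (85 - 1*37)) = (l + 1/l)/(l + (85 - 37)) = (l + 1/l)/(l + 48) = (l + 1/l)/(48 + l))
W = 1/71465 ≈ 1.3993e-5
L(306)/W = ((1 + 306²)/(306*(48 + 306)))/(1/71465) = ((1/306)*(1 + 93636)/354)*71465 = ((1/306)*(1/354)*93637)*71465 = (93637/108324)*71465 = 6691768205/108324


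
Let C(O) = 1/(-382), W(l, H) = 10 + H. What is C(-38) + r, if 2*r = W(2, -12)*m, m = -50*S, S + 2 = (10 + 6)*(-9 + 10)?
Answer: 267399/382 ≈ 700.00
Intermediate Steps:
S = 14 (S = -2 + (10 + 6)*(-9 + 10) = -2 + 16*1 = -2 + 16 = 14)
m = -700 (m = -50*14 = -700)
C(O) = -1/382
r = 700 (r = ((10 - 12)*(-700))/2 = (-2*(-700))/2 = (½)*1400 = 700)
C(-38) + r = -1/382 + 700 = 267399/382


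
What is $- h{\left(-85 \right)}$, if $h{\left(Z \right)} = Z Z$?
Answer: $-7225$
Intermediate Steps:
$h{\left(Z \right)} = Z^{2}$
$- h{\left(-85 \right)} = - \left(-85\right)^{2} = \left(-1\right) 7225 = -7225$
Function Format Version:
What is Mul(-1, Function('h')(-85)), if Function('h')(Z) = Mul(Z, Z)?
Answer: -7225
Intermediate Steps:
Function('h')(Z) = Pow(Z, 2)
Mul(-1, Function('h')(-85)) = Mul(-1, Pow(-85, 2)) = Mul(-1, 7225) = -7225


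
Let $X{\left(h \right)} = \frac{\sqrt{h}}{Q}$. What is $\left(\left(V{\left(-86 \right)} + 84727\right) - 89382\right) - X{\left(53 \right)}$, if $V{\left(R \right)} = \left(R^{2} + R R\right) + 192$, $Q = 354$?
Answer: $10329 - \frac{\sqrt{53}}{354} \approx 10329.0$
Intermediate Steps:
$X{\left(h \right)} = \frac{\sqrt{h}}{354}$
$V{\left(R \right)} = 192 + 2 R^{2}$ ($V{\left(R \right)} = \left(R^{2} + R^{2}\right) + 192 = 2 R^{2} + 192 = 192 + 2 R^{2}$)
$\left(\left(V{\left(-86 \right)} + 84727\right) - 89382\right) - X{\left(53 \right)} = \left(\left(\left(192 + 2 \left(-86\right)^{2}\right) + 84727\right) - 89382\right) - \frac{\sqrt{53}}{354} = \left(\left(\left(192 + 2 \cdot 7396\right) + 84727\right) - 89382\right) - \frac{\sqrt{53}}{354} = \left(\left(\left(192 + 14792\right) + 84727\right) - 89382\right) - \frac{\sqrt{53}}{354} = \left(\left(14984 + 84727\right) - 89382\right) - \frac{\sqrt{53}}{354} = \left(99711 - 89382\right) - \frac{\sqrt{53}}{354} = 10329 - \frac{\sqrt{53}}{354}$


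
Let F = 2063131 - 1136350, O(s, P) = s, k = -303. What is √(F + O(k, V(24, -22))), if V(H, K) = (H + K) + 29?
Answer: 9*√11438 ≈ 962.54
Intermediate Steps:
V(H, K) = 29 + H + K
F = 926781
√(F + O(k, V(24, -22))) = √(926781 - 303) = √926478 = 9*√11438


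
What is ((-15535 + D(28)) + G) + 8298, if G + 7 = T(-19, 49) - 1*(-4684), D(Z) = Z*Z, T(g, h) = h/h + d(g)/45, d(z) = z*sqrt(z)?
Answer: -1775 - 19*I*sqrt(19)/45 ≈ -1775.0 - 1.8404*I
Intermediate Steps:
d(z) = z**(3/2)
T(g, h) = 1 + g**(3/2)/45 (T(g, h) = h/h + g**(3/2)/45 = 1 + g**(3/2)*(1/45) = 1 + g**(3/2)/45)
D(Z) = Z**2
G = 4678 - 19*I*sqrt(19)/45 (G = -7 + ((1 + (-19)**(3/2)/45) - 1*(-4684)) = -7 + ((1 + (-19*I*sqrt(19))/45) + 4684) = -7 + ((1 - 19*I*sqrt(19)/45) + 4684) = -7 + (4685 - 19*I*sqrt(19)/45) = 4678 - 19*I*sqrt(19)/45 ≈ 4678.0 - 1.8404*I)
((-15535 + D(28)) + G) + 8298 = ((-15535 + 28**2) + (4678 - 19*I*sqrt(19)/45)) + 8298 = ((-15535 + 784) + (4678 - 19*I*sqrt(19)/45)) + 8298 = (-14751 + (4678 - 19*I*sqrt(19)/45)) + 8298 = (-10073 - 19*I*sqrt(19)/45) + 8298 = -1775 - 19*I*sqrt(19)/45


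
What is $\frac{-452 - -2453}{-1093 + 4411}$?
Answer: $\frac{667}{1106} \approx 0.60307$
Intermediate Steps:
$\frac{-452 - -2453}{-1093 + 4411} = \frac{-452 + 2453}{3318} = 2001 \cdot \frac{1}{3318} = \frac{667}{1106}$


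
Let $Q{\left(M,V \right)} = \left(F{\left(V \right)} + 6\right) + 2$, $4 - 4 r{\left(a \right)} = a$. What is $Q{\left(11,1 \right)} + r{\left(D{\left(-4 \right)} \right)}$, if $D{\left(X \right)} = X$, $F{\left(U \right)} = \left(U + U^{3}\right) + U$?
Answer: $13$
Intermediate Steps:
$F{\left(U \right)} = U^{3} + 2 U$
$r{\left(a \right)} = 1 - \frac{a}{4}$
$Q{\left(M,V \right)} = 8 + V \left(2 + V^{2}\right)$ ($Q{\left(M,V \right)} = \left(V \left(2 + V^{2}\right) + 6\right) + 2 = \left(6 + V \left(2 + V^{2}\right)\right) + 2 = 8 + V \left(2 + V^{2}\right)$)
$Q{\left(11,1 \right)} + r{\left(D{\left(-4 \right)} \right)} = \left(8 + 1 \left(2 + 1^{2}\right)\right) + \left(1 - -1\right) = \left(8 + 1 \left(2 + 1\right)\right) + \left(1 + 1\right) = \left(8 + 1 \cdot 3\right) + 2 = \left(8 + 3\right) + 2 = 11 + 2 = 13$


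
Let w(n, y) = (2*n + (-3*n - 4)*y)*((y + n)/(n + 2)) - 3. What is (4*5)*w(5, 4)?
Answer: -12300/7 ≈ -1757.1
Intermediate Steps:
w(n, y) = -3 + (n + y)*(2*n + y*(-4 - 3*n))/(2 + n) (w(n, y) = (2*n + (-4 - 3*n)*y)*((n + y)/(2 + n)) - 3 = (2*n + y*(-4 - 3*n))*((n + y)/(2 + n)) - 3 = (n + y)*(2*n + y*(-4 - 3*n))/(2 + n) - 3 = -3 + (n + y)*(2*n + y*(-4 - 3*n))/(2 + n))
(4*5)*w(5, 4) = (4*5)*((-6 - 4*4² - 3*5 + 2*5² - 3*5*4² - 3*4*5² - 2*5*4)/(2 + 5)) = 20*((-6 - 4*16 - 15 + 2*25 - 3*5*16 - 3*4*25 - 40)/7) = 20*((-6 - 64 - 15 + 50 - 240 - 300 - 40)/7) = 20*((⅐)*(-615)) = 20*(-615/7) = -12300/7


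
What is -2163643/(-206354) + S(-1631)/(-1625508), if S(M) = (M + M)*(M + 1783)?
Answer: 904833567835/83857519458 ≈ 10.790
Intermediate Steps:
S(M) = 2*M*(1783 + M) (S(M) = (2*M)*(1783 + M) = 2*M*(1783 + M))
-2163643/(-206354) + S(-1631)/(-1625508) = -2163643/(-206354) + (2*(-1631)*(1783 - 1631))/(-1625508) = -2163643*(-1/206354) + (2*(-1631)*152)*(-1/1625508) = 2163643/206354 - 495824*(-1/1625508) = 2163643/206354 + 123956/406377 = 904833567835/83857519458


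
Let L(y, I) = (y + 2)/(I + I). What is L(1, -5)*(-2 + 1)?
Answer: 3/10 ≈ 0.30000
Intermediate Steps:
L(y, I) = (2 + y)/(2*I) (L(y, I) = (2 + y)/((2*I)) = (2 + y)*(1/(2*I)) = (2 + y)/(2*I))
L(1, -5)*(-2 + 1) = ((½)*(2 + 1)/(-5))*(-2 + 1) = ((½)*(-⅕)*3)*(-1) = -3/10*(-1) = 3/10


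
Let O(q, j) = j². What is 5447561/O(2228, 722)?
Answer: 5447561/521284 ≈ 10.450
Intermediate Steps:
5447561/O(2228, 722) = 5447561/(722²) = 5447561/521284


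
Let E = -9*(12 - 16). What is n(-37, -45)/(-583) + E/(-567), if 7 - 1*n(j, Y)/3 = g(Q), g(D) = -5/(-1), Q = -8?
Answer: -2710/36729 ≈ -0.073784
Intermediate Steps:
g(D) = 5 (g(D) = -5*(-1) = 5)
n(j, Y) = 6 (n(j, Y) = 21 - 3*5 = 21 - 15 = 6)
E = 36 (E = -9*(-4) = 36)
n(-37, -45)/(-583) + E/(-567) = 6/(-583) + 36/(-567) = 6*(-1/583) + 36*(-1/567) = -6/583 - 4/63 = -2710/36729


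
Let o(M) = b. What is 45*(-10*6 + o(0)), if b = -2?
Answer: -2790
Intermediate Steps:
o(M) = -2
45*(-10*6 + o(0)) = 45*(-10*6 - 2) = 45*(-60 - 2) = 45*(-62) = -2790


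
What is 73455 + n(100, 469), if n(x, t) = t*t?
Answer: 293416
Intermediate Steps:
n(x, t) = t**2
73455 + n(100, 469) = 73455 + 469**2 = 73455 + 219961 = 293416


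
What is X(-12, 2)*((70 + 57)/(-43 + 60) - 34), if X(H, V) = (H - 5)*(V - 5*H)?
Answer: 27962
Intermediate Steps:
X(H, V) = (-5 + H)*(V - 5*H)
X(-12, 2)*((70 + 57)/(-43 + 60) - 34) = (-5*2 - 5*(-12)² + 25*(-12) - 12*2)*((70 + 57)/(-43 + 60) - 34) = (-10 - 5*144 - 300 - 24)*(127/17 - 34) = (-10 - 720 - 300 - 24)*(127*(1/17) - 34) = -1054*(127/17 - 34) = -1054*(-451/17) = 27962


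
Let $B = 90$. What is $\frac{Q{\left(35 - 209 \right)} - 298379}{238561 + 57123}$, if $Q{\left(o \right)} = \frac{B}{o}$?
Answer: $- \frac{4326503}{4287418} \approx -1.0091$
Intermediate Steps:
$Q{\left(o \right)} = \frac{90}{o}$
$\frac{Q{\left(35 - 209 \right)} - 298379}{238561 + 57123} = \frac{\frac{90}{35 - 209} - 298379}{238561 + 57123} = \frac{\frac{90}{-174} - 298379}{295684} = \left(90 \left(- \frac{1}{174}\right) - 298379\right) \frac{1}{295684} = \left(- \frac{15}{29} - 298379\right) \frac{1}{295684} = \left(- \frac{8653006}{29}\right) \frac{1}{295684} = - \frac{4326503}{4287418}$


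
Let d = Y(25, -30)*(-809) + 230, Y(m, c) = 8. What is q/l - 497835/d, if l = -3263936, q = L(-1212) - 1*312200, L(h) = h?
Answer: 203357237033/2546686064 ≈ 79.852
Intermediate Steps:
q = -313412 (q = -1212 - 1*312200 = -1212 - 312200 = -313412)
d = -6242 (d = 8*(-809) + 230 = -6472 + 230 = -6242)
q/l - 497835/d = -313412/(-3263936) - 497835/(-6242) = -313412*(-1/3263936) - 497835*(-1/6242) = 78353/815984 + 497835/6242 = 203357237033/2546686064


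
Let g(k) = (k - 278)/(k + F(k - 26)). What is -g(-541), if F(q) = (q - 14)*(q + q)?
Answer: 819/658313 ≈ 0.0012441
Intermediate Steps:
F(q) = 2*q*(-14 + q) (F(q) = (-14 + q)*(2*q) = 2*q*(-14 + q))
g(k) = (-278 + k)/(k + 2*(-40 + k)*(-26 + k)) (g(k) = (k - 278)/(k + 2*(k - 26)*(-14 + (k - 26))) = (-278 + k)/(k + 2*(-26 + k)*(-14 + (-26 + k))) = (-278 + k)/(k + 2*(-26 + k)*(-40 + k)) = (-278 + k)/(k + 2*(-40 + k)*(-26 + k)))
-g(-541) = -(-278 - 541)/(-541 + 2*(-40 - 541)*(-26 - 541)) = -(-819)/(-541 + 2*(-581)*(-567)) = -(-819)/(-541 + 658854) = -(-819)/658313 = -1*(-819/658313) = 819/658313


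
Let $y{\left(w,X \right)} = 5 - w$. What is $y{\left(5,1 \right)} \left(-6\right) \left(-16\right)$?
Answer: $0$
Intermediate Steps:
$y{\left(5,1 \right)} \left(-6\right) \left(-16\right) = \left(5 - 5\right) \left(-6\right) \left(-16\right) = 0 \left(-6\right) \left(-16\right) = 0 \left(-16\right) = 0$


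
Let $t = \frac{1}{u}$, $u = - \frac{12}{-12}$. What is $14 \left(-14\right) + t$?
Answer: $-195$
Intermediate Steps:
$u = 1$ ($u = \left(-12\right) \left(- \frac{1}{12}\right) = 1$)
$t = 1$ ($t = 1^{-1} = 1$)
$14 \left(-14\right) + t = 14 \left(-14\right) + 1 = -196 + 1 = -195$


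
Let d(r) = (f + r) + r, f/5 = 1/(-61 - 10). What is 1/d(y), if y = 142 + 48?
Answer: 71/26975 ≈ 0.0026321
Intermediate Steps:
f = -5/71 (f = 5/(-61 - 10) = 5/(-71) = 5*(-1/71) = -5/71 ≈ -0.070423)
y = 190
d(r) = -5/71 + 2*r (d(r) = (-5/71 + r) + r = -5/71 + 2*r)
1/d(y) = 1/(-5/71 + 2*190) = 1/(-5/71 + 380) = 1/(26975/71) = 71/26975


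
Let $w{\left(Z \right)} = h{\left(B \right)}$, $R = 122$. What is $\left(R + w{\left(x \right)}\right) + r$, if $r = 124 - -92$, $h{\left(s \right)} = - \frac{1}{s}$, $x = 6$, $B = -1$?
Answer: $339$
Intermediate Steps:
$w{\left(Z \right)} = 1$ ($w{\left(Z \right)} = - \frac{1}{-1} = \left(-1\right) \left(-1\right) = 1$)
$r = 216$ ($r = 124 + 92 = 216$)
$\left(R + w{\left(x \right)}\right) + r = \left(122 + 1\right) + 216 = 123 + 216 = 339$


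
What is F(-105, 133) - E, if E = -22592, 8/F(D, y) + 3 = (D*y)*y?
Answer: 10490301502/464337 ≈ 22592.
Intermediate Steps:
F(D, y) = 8/(-3 + D*y²) (F(D, y) = 8/(-3 + (D*y)*y) = 8/(-3 + D*y²))
F(-105, 133) - E = 8/(-3 - 105*133²) - 1*(-22592) = 8/(-3 - 105*17689) + 22592 = 8/(-3 - 1857345) + 22592 = 8/(-1857348) + 22592 = 8*(-1/1857348) + 22592 = -2/464337 + 22592 = 10490301502/464337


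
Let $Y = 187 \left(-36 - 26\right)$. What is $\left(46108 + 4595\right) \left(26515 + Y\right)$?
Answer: $756539463$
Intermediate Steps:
$Y = -11594$ ($Y = 187 \left(-36 - 26\right) = 187 \left(-62\right) = -11594$)
$\left(46108 + 4595\right) \left(26515 + Y\right) = \left(46108 + 4595\right) \left(26515 - 11594\right) = 50703 \cdot 14921 = 756539463$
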